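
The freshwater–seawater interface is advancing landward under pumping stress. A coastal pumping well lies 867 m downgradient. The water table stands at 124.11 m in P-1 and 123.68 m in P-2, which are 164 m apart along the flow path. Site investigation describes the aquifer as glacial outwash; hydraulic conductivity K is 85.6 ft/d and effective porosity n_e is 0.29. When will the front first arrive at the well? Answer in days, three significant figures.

3680 days

Hydraulic gradient i = (124.11 − 123.68) / 164 = 0.43 / 164 = 0.002622
K = 85.6 ft/d × 0.3048 = 26.09 m/d
Specific discharge q = 26.09 × 0.002622 = 0.06841 m/d
v = Ki/n = 26.09·0.002622/0.29 = 0.2359 m/d
t = L / v = 867 / 0.2359 = 3675 d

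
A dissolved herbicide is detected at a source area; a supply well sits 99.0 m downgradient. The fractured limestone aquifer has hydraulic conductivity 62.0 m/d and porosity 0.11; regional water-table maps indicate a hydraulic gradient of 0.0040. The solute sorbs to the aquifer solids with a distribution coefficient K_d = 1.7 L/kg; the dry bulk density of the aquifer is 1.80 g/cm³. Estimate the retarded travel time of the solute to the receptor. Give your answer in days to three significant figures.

Darcy flux q = K·i = 62.0 × 0.0040 = 0.2480 m/d
v_s = q/n_e = 0.2480/0.11 = 2.255 m/d
Retardation R = 1 + ρ_b·K_d/n = 1 + 1.80×1.7/0.11 = 28.82
Contaminant velocity v_c = v/R = 2.255/28.82 = 0.07823 m/d
t = L/v_c = 99.0/0.07823 = 1265 d

1270 days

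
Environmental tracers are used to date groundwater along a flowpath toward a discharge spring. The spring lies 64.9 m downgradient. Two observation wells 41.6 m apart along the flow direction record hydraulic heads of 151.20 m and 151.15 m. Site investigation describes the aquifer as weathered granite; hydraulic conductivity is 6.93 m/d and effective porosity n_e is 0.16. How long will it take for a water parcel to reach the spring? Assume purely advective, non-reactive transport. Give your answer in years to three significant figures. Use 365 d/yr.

Hydraulic gradient i = (151.20 − 151.15) / 41.6 = 0.05 / 41.6 = 0.001202
Specific discharge q = 6.93 × 0.001202 = 0.008329 m/d
v = Ki/n = 6.93·0.001202/0.16 = 0.05206 m/d
t = L / v = 64.9 / 0.05206 = 1247 d
   = 1247 / 365 = 3.42 yr

3.42 years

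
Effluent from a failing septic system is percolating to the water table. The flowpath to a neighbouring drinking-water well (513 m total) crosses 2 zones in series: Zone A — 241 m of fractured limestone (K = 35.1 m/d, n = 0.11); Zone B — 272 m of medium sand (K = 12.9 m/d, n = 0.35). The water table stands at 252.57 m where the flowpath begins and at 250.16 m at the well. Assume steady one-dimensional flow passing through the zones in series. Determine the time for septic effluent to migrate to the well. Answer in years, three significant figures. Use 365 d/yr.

Total head drop ΔH = 252.57 − 250.16 = 2.41 m
Continuity: the same q passes through each zone, so ΔH = q·Σ(L_j/K_j) — the zones act as resistances in series.
Σ(L/K) = 241/35.1 + 272/12.9 = 6.866 + 21.09 = 27.95 d
q = ΔH / Σ(L/K) = 2.41 / 27.95 = 0.08622 m/d (same in every zone)
Zone A: v = q/n = 0.08622/0.11 = 0.7838 m/d → t_A = 241/0.7838 = 307.5 d
Zone B: v = q/n = 0.08622/0.35 = 0.2463 m/d → t_B = 272/0.2463 = 1104 d
Total t = 307.5 + 1104 = 1412 d
   = 1412 / 365 = 3.87 yr

3.87 years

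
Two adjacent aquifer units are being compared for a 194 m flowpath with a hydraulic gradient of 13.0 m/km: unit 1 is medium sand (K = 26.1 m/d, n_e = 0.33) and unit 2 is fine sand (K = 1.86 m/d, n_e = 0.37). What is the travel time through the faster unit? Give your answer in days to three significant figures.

Unit 1 (medium sand): v = 26.1×0.013/0.33 = 1.028 m/d, t = 194/1.028 = 188.7 d
Unit 2 (fine sand): v = 1.86×0.013/0.37 = 0.06535 m/d, t = 194/0.06535 = 2969 d
Faster unit: t = 189 d

189 days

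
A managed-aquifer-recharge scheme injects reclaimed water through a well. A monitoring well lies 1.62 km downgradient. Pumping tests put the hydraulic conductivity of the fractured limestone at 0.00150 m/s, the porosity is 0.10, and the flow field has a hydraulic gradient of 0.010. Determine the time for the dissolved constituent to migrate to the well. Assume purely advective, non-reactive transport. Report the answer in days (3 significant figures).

125 days

K = 0.00150 m/s × 86400 s/d = 129.6 m/d
Darcy flux q = K·i = 129.6 × 0.010 = 1.296 m/d
v = Ki/n = 129.6·0.010/0.10 = 12.96 m/d
L = 1.62 km = 1620 m
t = L / v = 1620 / 12.96 = 125.0 d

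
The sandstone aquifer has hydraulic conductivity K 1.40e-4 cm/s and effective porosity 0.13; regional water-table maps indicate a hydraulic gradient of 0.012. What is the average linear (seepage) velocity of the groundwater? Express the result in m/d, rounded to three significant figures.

0.0112 m/d

K = 1.40e-4 cm/s × 864 = 0.1210 m/d
Specific discharge q = 0.1210 × 0.012 = 0.001452 m/d
Average linear velocity = 0.001452 / 0.13 = 0.01117 m/d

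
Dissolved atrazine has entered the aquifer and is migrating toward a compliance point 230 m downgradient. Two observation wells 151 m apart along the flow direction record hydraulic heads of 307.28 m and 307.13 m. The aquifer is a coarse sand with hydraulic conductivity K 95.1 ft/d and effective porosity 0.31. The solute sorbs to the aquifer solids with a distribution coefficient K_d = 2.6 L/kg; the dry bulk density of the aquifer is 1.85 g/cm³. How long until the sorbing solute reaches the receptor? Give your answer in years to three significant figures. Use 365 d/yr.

112 years

Hydraulic gradient i = (307.28 − 307.13) / 151 = 0.15 / 151 = 9.934e-4
K = 95.1 ft/d × 0.3048 = 28.99 m/d
Specific discharge q = 28.99 × 9.934e-4 = 0.02879 m/d
v_s = q/n_e = 0.02879/0.31 = 0.09289 m/d
Retardation R = 1 + ρ_b·K_d/n = 1 + 1.85×2.6/0.31 = 16.52
Contaminant velocity v_c = v/R = 0.09289/16.52 = 0.005624 m/d
t = L/v_c = 230/0.005624 = 40900 d
   = 40900/365 = 112 yr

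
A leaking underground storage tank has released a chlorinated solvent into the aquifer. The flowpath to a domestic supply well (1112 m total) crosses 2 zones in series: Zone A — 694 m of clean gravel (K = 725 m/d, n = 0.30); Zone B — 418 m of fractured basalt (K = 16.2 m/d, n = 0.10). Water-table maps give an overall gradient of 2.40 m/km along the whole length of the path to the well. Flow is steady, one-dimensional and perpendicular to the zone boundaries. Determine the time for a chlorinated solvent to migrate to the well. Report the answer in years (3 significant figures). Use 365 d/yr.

Continuity: the same q passes through each zone, so ΔH = q·Σ(L_j/K_j) — the zones act as resistances in series.
Σ(L/K) = 694/725 + 418/16.2 = 0.9572 + 25.80 = 26.76 d
K_eq = L_total / Σ(L/K) = 1112 / 26.76 = 41.56 m/d
q = K_eq · i = 41.56 × 0.0024 = 0.09973 m/d (same in every zone)
Zone A: v = q/n = 0.09973/0.30 = 0.3324 m/d → t_A = 694/0.3324 = 2088 d
Zone B: v = q/n = 0.09973/0.10 = 0.9973 m/d → t_B = 418/0.9973 = 419.1 d
Total t = 2088 + 419.1 = 2507 d
   = 2507 / 365 = 6.87 yr

6.87 years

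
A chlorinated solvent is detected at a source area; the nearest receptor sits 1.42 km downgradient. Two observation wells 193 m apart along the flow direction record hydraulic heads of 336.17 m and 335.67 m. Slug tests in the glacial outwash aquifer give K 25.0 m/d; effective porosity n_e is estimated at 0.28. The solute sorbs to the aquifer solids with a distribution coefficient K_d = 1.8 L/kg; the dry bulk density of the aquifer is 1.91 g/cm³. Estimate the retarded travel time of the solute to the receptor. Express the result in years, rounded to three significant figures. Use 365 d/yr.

Hydraulic gradient i = (336.17 − 335.67) / 193 = 0.50 / 193 = 0.002591
Specific discharge q = 25.0 × 0.002591 = 0.06477 m/d
Seepage velocity v = q / n = 0.06477 / 0.28 = 0.2313 m/d
Retardation R = 1 + ρ_b·K_d/n = 1 + 1.91×1.8/0.28 = 13.28
Contaminant velocity v_c = v/R = 0.2313/13.28 = 0.01742 m/d
L = 1.42 km = 1420 m
t = L/v_c = 1420/0.01742 = 81520 d
   = 81520/365 = 223 yr

223 years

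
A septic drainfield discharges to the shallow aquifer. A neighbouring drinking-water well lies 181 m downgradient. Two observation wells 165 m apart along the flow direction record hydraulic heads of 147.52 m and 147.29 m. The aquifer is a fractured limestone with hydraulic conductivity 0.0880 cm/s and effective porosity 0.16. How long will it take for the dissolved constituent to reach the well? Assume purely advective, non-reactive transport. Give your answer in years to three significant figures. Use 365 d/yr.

Hydraulic gradient i = (147.52 − 147.29) / 165 = 0.23 / 165 = 0.001394
K = 0.0880 cm/s × 864 = 76.03 m/d
Darcy flux q = K·i = 76.03 × 0.001394 = 0.1060 m/d
v = Ki/n = 76.03·0.001394/0.16 = 0.6624 m/d
t = L / v = 181 / 0.6624 = 273.2 d
   = 273.2 / 365 = 0.749 yr

0.749 years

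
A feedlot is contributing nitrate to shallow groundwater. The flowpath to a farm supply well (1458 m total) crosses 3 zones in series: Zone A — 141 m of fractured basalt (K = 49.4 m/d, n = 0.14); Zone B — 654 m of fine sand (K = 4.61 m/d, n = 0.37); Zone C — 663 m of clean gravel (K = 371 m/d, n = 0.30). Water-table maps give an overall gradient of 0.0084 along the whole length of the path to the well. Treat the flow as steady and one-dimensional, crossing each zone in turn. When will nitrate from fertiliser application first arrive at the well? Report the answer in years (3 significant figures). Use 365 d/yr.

Continuity: the same q passes through each zone, so ΔH = q·Σ(L_j/K_j) — the zones act as resistances in series.
Σ(L/K) = 141/49.4 + 654/4.61 + 663/371 = 2.854 + 141.9 + 1.787 = 146.5 d
K_eq = L_total / Σ(L/K) = 1458 / 146.5 = 9.952 m/d
q = K_eq · i = 9.952 × 0.0084 = 0.08359 m/d (same in every zone)
Zone A: v = q/n = 0.08359/0.14 = 0.5971 m/d → t_A = 141/0.5971 = 236.1 d
Zone B: v = q/n = 0.08359/0.37 = 0.2259 m/d → t_B = 654/0.2259 = 2895 d
Zone C: v = q/n = 0.08359/0.30 = 0.2786 m/d → t_C = 663/0.2786 = 2379 d
Total t = 236.1 + 2895 + 2379 = 5510 d
   = 5510 / 365 = 15.1 yr

15.1 years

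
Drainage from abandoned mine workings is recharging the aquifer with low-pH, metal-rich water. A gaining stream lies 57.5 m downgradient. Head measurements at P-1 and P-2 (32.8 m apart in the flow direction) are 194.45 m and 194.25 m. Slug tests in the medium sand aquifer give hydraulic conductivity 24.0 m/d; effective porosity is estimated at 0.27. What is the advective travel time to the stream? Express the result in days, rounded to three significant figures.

106 days

Hydraulic gradient i = (194.45 − 194.25) / 32.8 = 0.20 / 32.8 = 0.006098
Darcy flux q = K·i = 24.0 × 0.006098 = 0.1463 m/d
v_s = q/n_e = 0.1463/0.27 = 0.5420 m/d
t = L / v = 57.5 / 0.5420 = 106.1 d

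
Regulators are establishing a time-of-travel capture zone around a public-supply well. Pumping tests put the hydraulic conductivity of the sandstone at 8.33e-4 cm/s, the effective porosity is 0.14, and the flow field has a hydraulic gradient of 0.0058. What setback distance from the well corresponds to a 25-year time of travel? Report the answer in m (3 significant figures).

272 m

K = 8.33e-4 cm/s × 864 = 0.7197 m/d
Specific discharge q = 0.7197 × 0.0058 = 0.004174 m/d
Seepage velocity v = q / n = 0.004174 / 0.14 = 0.02982 m/d
T = 25 yr × 365 = 9125 d
L = v × T = 0.02982 × 9125 = 272.1 m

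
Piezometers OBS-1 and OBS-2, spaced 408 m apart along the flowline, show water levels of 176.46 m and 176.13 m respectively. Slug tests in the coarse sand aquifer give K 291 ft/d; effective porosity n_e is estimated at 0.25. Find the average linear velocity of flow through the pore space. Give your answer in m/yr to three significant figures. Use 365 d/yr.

Hydraulic gradient i = (176.46 − 176.13) / 408 = 0.33 / 408 = 8.088e-4
K = 291 ft/d × 0.3048 = 88.70 m/d
q = Ki = 88.70 × 8.088e-4 = 0.07174 m/d
v = Ki/n = 88.70·8.088e-4/0.25 = 0.2870 m/d
   = 0.2870 × 365 = 105 m/yr

105 m/yr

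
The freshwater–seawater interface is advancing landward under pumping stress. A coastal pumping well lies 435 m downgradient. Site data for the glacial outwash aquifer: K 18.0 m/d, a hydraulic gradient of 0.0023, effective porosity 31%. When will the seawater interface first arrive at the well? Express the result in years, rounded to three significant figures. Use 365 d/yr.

8.92 years

Specific discharge q = 18.0 × 0.0023 = 0.04140 m/d
Average linear velocity = 0.04140 / 0.31 = 0.1335 m/d
t = L / v = 435 / 0.1335 = 3257 d
   = 3257 / 365 = 8.92 yr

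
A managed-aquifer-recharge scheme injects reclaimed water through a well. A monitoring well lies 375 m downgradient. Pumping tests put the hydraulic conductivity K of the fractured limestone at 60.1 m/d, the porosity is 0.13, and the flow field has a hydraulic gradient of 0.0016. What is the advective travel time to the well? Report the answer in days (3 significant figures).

Specific discharge q = 60.1 × 0.0016 = 0.09616 m/d
Average linear velocity = 0.09616 / 0.13 = 0.7397 m/d
t = L / v = 375 / 0.7397 = 507.0 d

507 days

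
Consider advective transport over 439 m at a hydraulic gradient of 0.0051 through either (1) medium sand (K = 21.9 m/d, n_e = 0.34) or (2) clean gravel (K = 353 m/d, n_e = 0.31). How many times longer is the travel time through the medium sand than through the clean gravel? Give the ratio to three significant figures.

17.7

Unit 1 (medium sand): v = 21.9×0.0051/0.34 = 0.3285 m/d, t = 439/0.3285 = 1336 d
Unit 2 (clean gravel): v = 353×0.0051/0.31 = 5.807 m/d, t = 439/5.807 = 75.59 d
t(medium sand) / t(clean gravel) = 1336/75.59 = 17.7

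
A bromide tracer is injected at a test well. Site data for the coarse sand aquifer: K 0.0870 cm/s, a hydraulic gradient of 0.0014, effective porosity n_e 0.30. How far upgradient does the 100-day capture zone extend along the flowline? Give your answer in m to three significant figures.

35.1 m

K = 0.0870 cm/s × 864 = 75.17 m/d
q = Ki = 75.17 × 0.0014 = 0.1052 m/d
v_s = q/n_e = 0.1052/0.30 = 0.3508 m/d
L = v × T = 0.3508 × 100 = 35.08 m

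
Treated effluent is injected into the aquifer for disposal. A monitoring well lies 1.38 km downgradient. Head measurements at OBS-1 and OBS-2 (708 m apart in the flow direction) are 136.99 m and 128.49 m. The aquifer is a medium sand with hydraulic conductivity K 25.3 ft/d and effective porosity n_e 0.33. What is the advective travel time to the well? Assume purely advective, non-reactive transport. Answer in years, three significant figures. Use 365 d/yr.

13.5 years

Hydraulic gradient i = (136.99 − 128.49) / 708 = 8.50 / 708 = 0.01201
K = 25.3 ft/d × 0.3048 = 7.711 m/d
Darcy flux q = K·i = 7.711 × 0.01201 = 0.09258 m/d
Average linear velocity = 0.09258 / 0.33 = 0.2805 m/d
L = 1.38 km = 1380 m
t = L / v = 1380 / 0.2805 = 4919 d
   = 4919 / 365 = 13.5 yr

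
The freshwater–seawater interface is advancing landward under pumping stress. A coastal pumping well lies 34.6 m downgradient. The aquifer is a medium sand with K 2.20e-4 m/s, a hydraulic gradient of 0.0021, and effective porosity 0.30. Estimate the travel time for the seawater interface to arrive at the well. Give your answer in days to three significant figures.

K = 2.20e-4 m/s × 86400 s/d = 19.01 m/d
q = Ki = 19.01 × 0.0021 = 0.03992 m/d
v_s = q/n_e = 0.03992/0.30 = 0.1331 m/d
t = L / v = 34.6 / 0.1331 = 260.0 d

260 days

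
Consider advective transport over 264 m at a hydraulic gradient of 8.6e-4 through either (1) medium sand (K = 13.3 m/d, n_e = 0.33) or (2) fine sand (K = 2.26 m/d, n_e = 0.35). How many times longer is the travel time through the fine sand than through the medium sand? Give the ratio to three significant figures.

Unit 1 (medium sand): v = 13.3×8.6e-4/0.33 = 0.03466 m/d, t = 264/0.03466 = 7617 d
Unit 2 (fine sand): v = 2.26×8.6e-4/0.35 = 0.005553 m/d, t = 264/0.005553 = 47540 d
t(fine sand) / t(medium sand) = 47540/7617 = 6.24

6.24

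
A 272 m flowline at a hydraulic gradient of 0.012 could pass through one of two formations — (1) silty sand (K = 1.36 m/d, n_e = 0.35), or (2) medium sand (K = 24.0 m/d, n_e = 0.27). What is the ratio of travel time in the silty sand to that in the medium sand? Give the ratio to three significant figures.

Unit 1 (silty sand): v = 1.36×0.012/0.35 = 0.04663 m/d, t = 272/0.04663 = 5833 d
Unit 2 (medium sand): v = 24.0×0.012/0.27 = 1.067 m/d, t = 272/1.067 = 255.0 d
t(silty sand) / t(medium sand) = 5833/255.0 = 22.9

22.9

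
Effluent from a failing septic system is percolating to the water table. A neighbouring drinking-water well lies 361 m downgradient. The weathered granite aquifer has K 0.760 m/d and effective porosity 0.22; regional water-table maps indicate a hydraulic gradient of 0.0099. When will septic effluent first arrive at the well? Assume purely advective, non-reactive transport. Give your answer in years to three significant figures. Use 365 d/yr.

28.9 years

Specific discharge q = 0.760 × 0.0099 = 0.007524 m/d
Seepage velocity v = q / n = 0.007524 / 0.22 = 0.03420 m/d
t = L / v = 361 / 0.03420 = 10560 d
   = 10560 / 365 = 28.9 yr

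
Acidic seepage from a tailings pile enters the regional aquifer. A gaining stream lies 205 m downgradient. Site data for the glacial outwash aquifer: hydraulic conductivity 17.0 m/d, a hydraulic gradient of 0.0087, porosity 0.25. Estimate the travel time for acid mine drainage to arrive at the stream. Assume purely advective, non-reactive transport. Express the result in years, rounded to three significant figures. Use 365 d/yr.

0.949 years

q = Ki = 17.0 × 0.0087 = 0.1479 m/d
v = Ki/n = 17.0·0.0087/0.25 = 0.5916 m/d
t = L / v = 205 / 0.5916 = 346.5 d
   = 346.5 / 365 = 0.949 yr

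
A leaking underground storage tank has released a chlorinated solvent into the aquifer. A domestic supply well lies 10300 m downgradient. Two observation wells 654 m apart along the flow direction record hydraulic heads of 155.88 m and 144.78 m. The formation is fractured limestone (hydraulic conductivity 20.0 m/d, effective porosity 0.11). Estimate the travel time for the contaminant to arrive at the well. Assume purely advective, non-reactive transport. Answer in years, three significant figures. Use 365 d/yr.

9.14 years

Hydraulic gradient i = (155.88 − 144.78) / 654 = 11.10 / 654 = 0.01697
Specific discharge q = 20.0 × 0.01697 = 0.3394 m/d
Seepage velocity v = q / n = 0.3394 / 0.11 = 3.086 m/d
t = L / v = 10300 / 3.086 = 3338 d
   = 3338 / 365 = 9.14 yr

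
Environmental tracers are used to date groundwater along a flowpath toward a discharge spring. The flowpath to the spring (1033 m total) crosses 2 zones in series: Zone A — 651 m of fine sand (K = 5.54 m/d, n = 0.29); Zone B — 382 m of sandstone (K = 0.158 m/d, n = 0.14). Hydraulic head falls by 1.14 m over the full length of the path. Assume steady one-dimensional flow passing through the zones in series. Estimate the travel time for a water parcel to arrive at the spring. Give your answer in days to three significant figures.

Steady 1-D flow in series ⇒ the Darcy flux q is identical in every zone and the zone head losses add (resistances L/K in series).
Σ(L/K) = 651/5.54 + 382/0.158 = 117.5 + 2418 = 2535 d
q = ΔH / Σ(L/K) = 1.14 / 2535 = 4.497e-4 m/d (same in every zone)
Zone A: v = q/n = 4.497e-4/0.29 = 0.001551 m/d → t_A = 651/0.001551 = 419800 d
Zone B: v = q/n = 4.497e-4/0.14 = 0.003212 m/d → t_B = 382/0.003212 = 118900 d
Total t = 419800 + 118900 = 538800 d

539000 days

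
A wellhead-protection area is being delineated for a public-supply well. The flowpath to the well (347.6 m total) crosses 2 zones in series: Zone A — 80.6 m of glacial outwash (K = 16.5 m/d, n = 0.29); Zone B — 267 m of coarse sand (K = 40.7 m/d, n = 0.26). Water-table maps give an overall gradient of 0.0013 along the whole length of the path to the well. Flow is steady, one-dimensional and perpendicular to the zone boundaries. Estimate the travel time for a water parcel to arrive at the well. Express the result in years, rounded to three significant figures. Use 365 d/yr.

6.44 years

Continuity: the same q passes through each zone, so ΔH = q·Σ(L_j/K_j) — the zones act as resistances in series.
Σ(L/K) = 80.6/16.5 + 267/40.7 = 4.885 + 6.560 = 11.45 d
K_eq = L_total / Σ(L/K) = 347.6 / 11.45 = 30.37 m/d
q = K_eq · i = 30.37 × 0.0013 = 0.03948 m/d (same in every zone)
Zone A: v = q/n = 0.03948/0.29 = 0.1361 m/d → t_A = 80.6/0.1361 = 592.0 d
Zone B: v = q/n = 0.03948/0.26 = 0.1519 m/d → t_B = 267/0.1519 = 1758 d
Total t = 592.0 + 1758 = 2350 d
   = 2350 / 365 = 6.44 yr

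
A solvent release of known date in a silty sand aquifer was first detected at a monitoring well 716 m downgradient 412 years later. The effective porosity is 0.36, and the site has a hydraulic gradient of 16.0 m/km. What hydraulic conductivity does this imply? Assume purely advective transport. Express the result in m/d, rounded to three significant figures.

0.107 m/d

t = 412 years = 150400 d
v = L / t = 716 / 150400 = 0.004761 m/d
K = v · n / i = 0.004761 × 0.36 / 0.016 = 0.107 m/d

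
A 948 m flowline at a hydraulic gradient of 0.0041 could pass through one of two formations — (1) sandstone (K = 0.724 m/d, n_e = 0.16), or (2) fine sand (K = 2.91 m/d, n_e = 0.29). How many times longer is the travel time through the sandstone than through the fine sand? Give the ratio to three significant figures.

2.22

Unit 1 (sandstone): v = 0.724×0.0041/0.16 = 0.01855 m/d, t = 948/0.01855 = 51100 d
Unit 2 (fine sand): v = 2.91×0.0041/0.29 = 0.04114 m/d, t = 948/0.04114 = 23040 d
t(sandstone) / t(fine sand) = 51100/23040 = 2.22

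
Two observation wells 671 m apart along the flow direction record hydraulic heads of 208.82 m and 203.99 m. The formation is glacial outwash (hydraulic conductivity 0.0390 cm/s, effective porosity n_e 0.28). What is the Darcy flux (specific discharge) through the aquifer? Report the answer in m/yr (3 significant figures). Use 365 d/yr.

88.5 m/yr

Hydraulic gradient i = (208.82 − 203.99) / 671 = 4.83 / 671 = 0.007198
K = 0.0390 cm/s × 864 = 33.70 m/d
Darcy flux q = K·i = 33.70 × 0.007198 = 0.2426 m/d
   = 0.2426 × 365 = 88.5 m/yr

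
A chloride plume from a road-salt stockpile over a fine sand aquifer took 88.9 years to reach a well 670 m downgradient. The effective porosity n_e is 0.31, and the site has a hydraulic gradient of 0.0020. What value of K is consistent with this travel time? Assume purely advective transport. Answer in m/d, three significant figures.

t = 88.9 years = 32450 d
v = L / t = 670 / 32450 = 0.02065 m/d
K = v · n / i = 0.02065 × 0.31 / 0.0020 = 3.20 m/d

3.20 m/d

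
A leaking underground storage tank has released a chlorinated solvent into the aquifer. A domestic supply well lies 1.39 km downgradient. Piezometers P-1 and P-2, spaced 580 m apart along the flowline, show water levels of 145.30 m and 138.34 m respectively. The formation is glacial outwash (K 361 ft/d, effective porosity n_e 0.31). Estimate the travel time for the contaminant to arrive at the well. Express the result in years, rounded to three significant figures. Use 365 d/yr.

Hydraulic gradient i = (145.30 − 138.34) / 580 = 6.96 / 580 = 0.01200
K = 361 ft/d × 0.3048 = 110.0 m/d
q = Ki = 110.0 × 0.01200 = 1.320 m/d
v_s = q/n_e = 1.320/0.31 = 4.259 m/d
L = 1.39 km = 1390 m
t = L / v = 1390 / 4.259 = 326.3 d
   = 326.3 / 365 = 0.894 yr

0.894 years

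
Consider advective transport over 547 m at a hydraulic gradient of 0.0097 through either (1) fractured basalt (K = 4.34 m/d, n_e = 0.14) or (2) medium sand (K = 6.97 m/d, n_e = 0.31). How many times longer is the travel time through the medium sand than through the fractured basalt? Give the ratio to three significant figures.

1.38

Unit 1 (fractured basalt): v = 4.34×0.0097/0.14 = 0.3007 m/d, t = 547/0.3007 = 1819 d
Unit 2 (medium sand): v = 6.97×0.0097/0.31 = 0.2181 m/d, t = 547/0.2181 = 2508 d
t(medium sand) / t(fractured basalt) = 2508/1819 = 1.38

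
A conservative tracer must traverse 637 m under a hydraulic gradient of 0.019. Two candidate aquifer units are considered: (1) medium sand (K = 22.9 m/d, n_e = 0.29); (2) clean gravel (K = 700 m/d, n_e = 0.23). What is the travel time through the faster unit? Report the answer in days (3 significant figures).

Unit 1 (medium sand): v = 22.9×0.019/0.29 = 1.500 m/d, t = 637/1.500 = 424.6 d
Unit 2 (clean gravel): v = 700×0.019/0.23 = 57.83 m/d, t = 637/57.83 = 11.02 d
Faster unit: t = 11.0 d

11.0 days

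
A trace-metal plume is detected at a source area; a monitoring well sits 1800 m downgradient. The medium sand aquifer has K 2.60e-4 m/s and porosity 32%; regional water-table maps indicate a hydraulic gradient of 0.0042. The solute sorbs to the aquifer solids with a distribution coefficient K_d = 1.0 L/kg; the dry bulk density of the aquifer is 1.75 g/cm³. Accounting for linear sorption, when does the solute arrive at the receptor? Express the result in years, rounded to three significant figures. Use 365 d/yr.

108 years

K = 2.60e-4 m/s × 86400 s/d = 22.46 m/d
q = Ki = 22.46 × 0.0042 = 0.09435 m/d
v = Ki/n = 22.46·0.0042/0.32 = 0.2948 m/d
Retardation R = 1 + ρ_b·K_d/n = 1 + 1.75×1.0/0.32 = 6.469
Contaminant velocity v_c = v/R = 0.2948/6.469 = 0.04558 m/d
t = L/v_c = 1800/0.04558 = 39490 d
   = 39490/365 = 108 yr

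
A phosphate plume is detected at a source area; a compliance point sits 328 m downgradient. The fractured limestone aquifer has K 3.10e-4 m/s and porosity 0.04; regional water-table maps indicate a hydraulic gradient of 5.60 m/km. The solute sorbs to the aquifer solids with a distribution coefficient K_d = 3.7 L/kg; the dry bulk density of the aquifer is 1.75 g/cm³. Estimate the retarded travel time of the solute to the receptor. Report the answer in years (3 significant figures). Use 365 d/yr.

K = 3.10e-4 m/s × 86400 s/d = 26.78 m/d
q = Ki = 26.78 × 0.0056 = 0.1500 m/d
Average linear velocity = 0.1500 / 0.04 = 3.750 m/d
Retardation R = 1 + ρ_b·K_d/n = 1 + 1.75×3.7/0.04 = 162.9
Contaminant velocity v_c = v/R = 3.750/162.9 = 0.02302 m/d
t = L/v_c = 328/0.02302 = 14250 d
   = 14250/365 = 39.0 yr

39.0 years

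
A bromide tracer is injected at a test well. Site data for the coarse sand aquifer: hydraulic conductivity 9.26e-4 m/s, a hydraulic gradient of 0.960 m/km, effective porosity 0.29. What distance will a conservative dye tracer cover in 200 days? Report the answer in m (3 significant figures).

53.0 m

K = 9.26e-4 m/s × 86400 s/d = 80.01 m/d
q = Ki = 80.01 × 9.6e-4 = 0.07681 m/d
Average linear velocity = 0.07681 / 0.29 = 0.2648 m/d
L = v × T = 0.2648 × 200 = 52.97 m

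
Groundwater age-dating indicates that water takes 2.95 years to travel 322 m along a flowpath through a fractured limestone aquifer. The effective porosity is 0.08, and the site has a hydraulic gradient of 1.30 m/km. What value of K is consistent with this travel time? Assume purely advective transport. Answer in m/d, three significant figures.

t = 2.95 years = 1077 d
v = L / t = 322 / 1077 = 0.2990 m/d
K = v · n / i = 0.2990 × 0.08 / 0.0013 = 18.4 m/d

18.4 m/d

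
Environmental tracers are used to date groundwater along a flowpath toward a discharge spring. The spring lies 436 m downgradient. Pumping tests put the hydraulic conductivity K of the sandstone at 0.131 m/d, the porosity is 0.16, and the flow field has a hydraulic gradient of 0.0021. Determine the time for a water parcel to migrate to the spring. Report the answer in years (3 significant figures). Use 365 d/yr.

Specific discharge q = 0.131 × 0.0021 = 2.751e-4 m/d
v_s = q/n_e = 2.751e-4/0.16 = 0.001719 m/d
t = L / v = 436 / 0.001719 = 253600 d
   = 253600 / 365 = 695 yr

695 years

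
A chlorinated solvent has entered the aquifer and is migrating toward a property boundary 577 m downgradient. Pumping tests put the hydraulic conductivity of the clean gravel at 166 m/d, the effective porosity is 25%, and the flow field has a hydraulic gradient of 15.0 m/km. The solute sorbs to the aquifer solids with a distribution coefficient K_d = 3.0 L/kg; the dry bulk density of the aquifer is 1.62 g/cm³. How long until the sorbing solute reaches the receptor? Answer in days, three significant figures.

Specific discharge q = 166 × 0.015 = 2.490 m/d
v = Ki/n = 166·0.015/0.25 = 9.960 m/d
Retardation R = 1 + ρ_b·K_d/n = 1 + 1.62×3.0/0.25 = 20.44
Contaminant velocity v_c = v/R = 9.960/20.44 = 0.4873 m/d
t = L/v_c = 577/0.4873 = 1184 d

1180 days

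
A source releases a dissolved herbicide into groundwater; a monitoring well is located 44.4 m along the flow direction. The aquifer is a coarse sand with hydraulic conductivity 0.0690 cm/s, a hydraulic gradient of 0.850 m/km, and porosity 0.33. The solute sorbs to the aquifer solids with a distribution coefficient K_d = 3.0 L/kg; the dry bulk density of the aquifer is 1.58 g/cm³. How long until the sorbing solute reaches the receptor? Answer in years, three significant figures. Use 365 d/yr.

12.2 years

K = 0.0690 cm/s × 864 = 59.62 m/d
Darcy flux q = K·i = 59.62 × 8.5e-4 = 0.05067 m/d
Seepage velocity v = q / n = 0.05067 / 0.33 = 0.1536 m/d
Retardation R = 1 + ρ_b·K_d/n = 1 + 1.58×3.0/0.33 = 15.36
Contaminant velocity v_c = v/R = 0.1536/15.36 = 0.009995 m/d
t = L/v_c = 44.4/0.009995 = 4442 d
   = 4442/365 = 12.2 yr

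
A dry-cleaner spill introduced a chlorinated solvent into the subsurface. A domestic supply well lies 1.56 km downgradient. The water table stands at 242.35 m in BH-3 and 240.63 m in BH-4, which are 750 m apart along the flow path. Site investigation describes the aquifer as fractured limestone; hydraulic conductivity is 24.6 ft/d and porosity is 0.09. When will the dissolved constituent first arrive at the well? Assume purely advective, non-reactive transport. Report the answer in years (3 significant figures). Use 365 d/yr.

Hydraulic gradient i = (242.35 − 240.63) / 750 = 1.72 / 750 = 0.002293
K = 24.6 ft/d × 0.3048 = 7.498 m/d
Darcy flux q = K·i = 7.498 × 0.002293 = 0.01720 m/d
v_s = q/n_e = 0.01720/0.09 = 0.1911 m/d
L = 1.56 km = 1560 m
t = L / v = 1560 / 0.1911 = 8165 d
   = 8165 / 365 = 22.4 yr

22.4 years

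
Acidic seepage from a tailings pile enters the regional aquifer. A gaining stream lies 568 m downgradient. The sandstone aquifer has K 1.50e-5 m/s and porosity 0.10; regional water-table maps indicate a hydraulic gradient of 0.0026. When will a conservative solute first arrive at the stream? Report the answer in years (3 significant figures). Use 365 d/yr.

46.2 years

K = 1.50e-5 m/s × 86400 s/d = 1.296 m/d
Darcy flux q = K·i = 1.296 × 0.0026 = 0.003370 m/d
Seepage velocity v = q / n = 0.003370 / 0.10 = 0.03370 m/d
t = L / v = 568 / 0.03370 = 16860 d
   = 16860 / 365 = 46.2 yr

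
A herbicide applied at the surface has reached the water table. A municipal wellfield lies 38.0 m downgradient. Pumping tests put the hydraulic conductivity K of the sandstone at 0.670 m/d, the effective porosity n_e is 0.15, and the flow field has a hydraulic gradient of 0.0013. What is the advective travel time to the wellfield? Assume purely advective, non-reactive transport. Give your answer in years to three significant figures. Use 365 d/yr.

q = Ki = 0.670 × 0.0013 = 8.710e-4 m/d
Average linear velocity = 8.710e-4 / 0.15 = 0.005807 m/d
t = L / v = 38.0 / 0.005807 = 6544 d
   = 6544 / 365 = 17.9 yr

17.9 years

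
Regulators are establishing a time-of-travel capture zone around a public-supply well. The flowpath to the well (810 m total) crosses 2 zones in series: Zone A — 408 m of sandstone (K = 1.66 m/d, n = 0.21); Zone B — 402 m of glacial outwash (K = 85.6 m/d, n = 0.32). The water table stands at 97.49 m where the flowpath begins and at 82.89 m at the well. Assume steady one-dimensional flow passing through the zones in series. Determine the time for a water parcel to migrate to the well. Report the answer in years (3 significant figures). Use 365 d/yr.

10.1 years

Total head drop ΔH = 97.49 − 82.89 = 14.60 m
Steady 1-D flow in series ⇒ the Darcy flux q is identical in every zone and the zone head losses add (resistances L/K in series).
Σ(L/K) = 408/1.66 + 402/85.6 = 245.8 + 4.696 = 250.5 d
q = ΔH / Σ(L/K) = 14.60 / 250.5 = 0.05829 m/d (same in every zone)
Zone A: v = q/n = 0.05829/0.21 = 0.2776 m/d → t_A = 408/0.2776 = 1470 d
Zone B: v = q/n = 0.05829/0.32 = 0.1822 m/d → t_B = 402/0.1822 = 2207 d
Total t = 1470 + 2207 = 3677 d
   = 3677 / 365 = 10.1 yr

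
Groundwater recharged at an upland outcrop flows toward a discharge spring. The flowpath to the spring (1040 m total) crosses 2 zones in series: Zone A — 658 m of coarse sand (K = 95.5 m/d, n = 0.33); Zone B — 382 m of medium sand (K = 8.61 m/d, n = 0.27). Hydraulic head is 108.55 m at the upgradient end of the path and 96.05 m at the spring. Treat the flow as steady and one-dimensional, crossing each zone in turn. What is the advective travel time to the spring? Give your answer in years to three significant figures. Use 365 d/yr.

Total head drop ΔH = 108.55 − 96.05 = 12.50 m
Steady 1-D flow in series ⇒ the Darcy flux q is identical in every zone and the zone head losses add (resistances L/K in series).
Σ(L/K) = 658/95.5 + 382/8.61 = 6.890 + 44.37 = 51.26 d
q = ΔH / Σ(L/K) = 12.50 / 51.26 = 0.2439 m/d (same in every zone)
Zone A: v = q/n = 0.2439/0.33 = 0.7390 m/d → t_A = 658/0.7390 = 890.4 d
Zone B: v = q/n = 0.2439/0.27 = 0.9032 m/d → t_B = 382/0.9032 = 422.9 d
Total t = 890.4 + 422.9 = 1313 d
   = 1313 / 365 = 3.60 yr

3.60 years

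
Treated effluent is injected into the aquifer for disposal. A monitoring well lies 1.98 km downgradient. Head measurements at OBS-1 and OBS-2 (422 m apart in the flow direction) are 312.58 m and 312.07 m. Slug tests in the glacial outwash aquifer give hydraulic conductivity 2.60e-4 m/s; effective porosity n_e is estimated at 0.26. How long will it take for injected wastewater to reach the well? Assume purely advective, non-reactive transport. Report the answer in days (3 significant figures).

19000 days

Hydraulic gradient i = (312.58 − 312.07) / 422 = 0.51 / 422 = 0.001209
K = 2.60e-4 m/s × 86400 s/d = 22.46 m/d
q = Ki = 22.46 × 0.001209 = 0.02715 m/d
Seepage velocity v = q / n = 0.02715 / 0.26 = 0.1044 m/d
L = 1.98 km = 1980 m
t = L / v = 1980 / 0.1044 = 18960 d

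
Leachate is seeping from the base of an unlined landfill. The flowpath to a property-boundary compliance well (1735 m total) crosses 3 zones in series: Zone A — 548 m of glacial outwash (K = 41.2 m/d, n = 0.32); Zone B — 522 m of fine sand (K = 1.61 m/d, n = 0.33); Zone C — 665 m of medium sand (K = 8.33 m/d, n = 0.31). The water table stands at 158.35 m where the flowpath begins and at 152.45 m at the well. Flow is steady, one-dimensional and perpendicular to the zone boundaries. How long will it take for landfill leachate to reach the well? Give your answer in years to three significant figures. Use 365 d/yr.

Total head drop ΔH = 158.35 − 152.45 = 5.90 m
Continuity: the same q passes through each zone, so ΔH = q·Σ(L_j/K_j) — the zones act as resistances in series.
Σ(L/K) = 548/41.2 + 522/1.61 + 665/8.33 = 13.30 + 324.2 + 79.83 = 417.4 d
q = ΔH / Σ(L/K) = 5.90 / 417.4 = 0.01414 m/d (same in every zone)
Zone A: v = q/n = 0.01414/0.32 = 0.04418 m/d → t_A = 548/0.04418 = 12400 d
Zone B: v = q/n = 0.01414/0.33 = 0.04284 m/d → t_B = 522/0.04284 = 12190 d
Zone C: v = q/n = 0.01414/0.31 = 0.04560 m/d → t_C = 665/0.04560 = 14580 d
Total t = 12400 + 12190 + 14580 = 39170 d
   = 39170 / 365 = 107 yr

107 years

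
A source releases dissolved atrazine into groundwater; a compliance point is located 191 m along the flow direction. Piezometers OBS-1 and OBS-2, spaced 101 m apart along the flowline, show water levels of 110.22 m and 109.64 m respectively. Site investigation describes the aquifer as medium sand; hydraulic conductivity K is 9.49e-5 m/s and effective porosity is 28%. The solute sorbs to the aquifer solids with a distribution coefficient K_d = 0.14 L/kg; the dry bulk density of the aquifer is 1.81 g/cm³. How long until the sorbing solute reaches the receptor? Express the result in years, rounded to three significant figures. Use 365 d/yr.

Hydraulic gradient i = (110.22 − 109.64) / 101 = 0.58 / 101 = 0.005743
K = 9.49e-5 m/s × 86400 s/d = 8.199 m/d
Darcy flux q = K·i = 8.199 × 0.005743 = 0.04709 m/d
Average linear velocity = 0.04709 / 0.28 = 0.1682 m/d
Retardation R = 1 + ρ_b·K_d/n = 1 + 1.81×0.14/0.28 = 1.905
Contaminant velocity v_c = v/R = 0.1682/1.905 = 0.08827 m/d
t = L/v_c = 191/0.08827 = 2164 d
   = 2164/365 = 5.93 yr

5.93 years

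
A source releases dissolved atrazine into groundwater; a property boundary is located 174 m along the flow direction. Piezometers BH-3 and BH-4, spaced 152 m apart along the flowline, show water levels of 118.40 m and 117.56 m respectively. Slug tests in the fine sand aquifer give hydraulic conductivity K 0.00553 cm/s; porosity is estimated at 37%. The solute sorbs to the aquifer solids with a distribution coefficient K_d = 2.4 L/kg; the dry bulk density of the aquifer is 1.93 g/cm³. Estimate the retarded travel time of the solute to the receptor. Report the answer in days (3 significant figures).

33000 days

Hydraulic gradient i = (118.40 − 117.56) / 152 = 0.84 / 152 = 0.005526
K = 0.00553 cm/s × 864 = 4.778 m/d
q = Ki = 4.778 × 0.005526 = 0.02640 m/d
v_s = q/n_e = 0.02640/0.37 = 0.07136 m/d
Retardation R = 1 + ρ_b·K_d/n = 1 + 1.93×2.4/0.37 = 13.52
Contaminant velocity v_c = v/R = 0.07136/13.52 = 0.005279 m/d
t = L/v_c = 174/0.005279 = 32960 d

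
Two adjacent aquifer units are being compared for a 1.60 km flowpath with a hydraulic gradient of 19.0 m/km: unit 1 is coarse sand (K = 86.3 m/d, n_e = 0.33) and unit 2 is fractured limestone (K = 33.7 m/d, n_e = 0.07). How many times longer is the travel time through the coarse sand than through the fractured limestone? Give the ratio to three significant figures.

1.84

Unit 1 (coarse sand): v = 86.3×0.019/0.33 = 4.969 m/d, t = 1600/4.969 = 322.0 d
Unit 2 (fractured limestone): v = 33.7×0.019/0.07 = 9.147 m/d, t = 1600/9.147 = 174.9 d
t(coarse sand) / t(fractured limestone) = 322.0/174.9 = 1.84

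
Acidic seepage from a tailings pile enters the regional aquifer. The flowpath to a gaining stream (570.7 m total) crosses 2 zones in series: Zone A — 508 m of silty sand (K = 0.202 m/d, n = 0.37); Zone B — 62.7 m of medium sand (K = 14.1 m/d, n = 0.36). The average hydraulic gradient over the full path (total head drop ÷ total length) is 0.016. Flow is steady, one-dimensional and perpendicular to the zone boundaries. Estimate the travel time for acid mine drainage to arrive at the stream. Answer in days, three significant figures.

58100 days

Continuity: the same q passes through each zone, so ΔH = q·Σ(L_j/K_j) — the zones act as resistances in series.
Σ(L/K) = 508/0.202 + 62.7/14.1 = 2515 + 4.447 = 2519 d
K_eq = L_total / Σ(L/K) = 570.7 / 2519 = 0.2265 m/d
q = K_eq · i = 0.2265 × 0.016 = 0.003625 m/d (same in every zone)
Zone A: v = q/n = 0.003625/0.37 = 0.009796 m/d → t_A = 508/0.009796 = 51860 d
Zone B: v = q/n = 0.003625/0.36 = 0.01007 m/d → t_B = 62.7/0.01007 = 6228 d
Total t = 51860 + 6228 = 58090 d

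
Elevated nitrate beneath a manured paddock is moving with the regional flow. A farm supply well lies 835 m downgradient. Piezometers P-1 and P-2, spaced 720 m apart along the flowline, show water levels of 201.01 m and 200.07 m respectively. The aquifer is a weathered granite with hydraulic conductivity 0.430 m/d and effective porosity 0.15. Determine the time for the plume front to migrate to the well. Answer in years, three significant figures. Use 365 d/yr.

Hydraulic gradient i = (201.01 − 200.07) / 720 = 0.94 / 720 = 0.001306
Specific discharge q = 0.430 × 0.001306 = 5.614e-4 m/d
v_s = q/n_e = 5.614e-4/0.15 = 0.003743 m/d
t = L / v = 835 / 0.003743 = 223100 d
   = 223100 / 365 = 611 yr

611 years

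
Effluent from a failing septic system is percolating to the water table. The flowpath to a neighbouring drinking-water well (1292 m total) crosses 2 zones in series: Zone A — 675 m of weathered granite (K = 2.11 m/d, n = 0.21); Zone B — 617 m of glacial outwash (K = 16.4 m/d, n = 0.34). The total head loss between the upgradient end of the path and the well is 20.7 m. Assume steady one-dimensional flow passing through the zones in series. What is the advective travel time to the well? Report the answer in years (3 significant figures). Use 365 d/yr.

Steady 1-D flow in series ⇒ the Darcy flux q is identical in every zone and the zone head losses add (resistances L/K in series).
Σ(L/K) = 675/2.11 + 617/16.4 = 319.9 + 37.62 = 357.5 d
q = ΔH / Σ(L/K) = 20.7 / 357.5 = 0.05790 m/d (same in every zone)
Zone A: v = q/n = 0.05790/0.21 = 0.2757 m/d → t_A = 675/0.2757 = 2448 d
Zone B: v = q/n = 0.05790/0.34 = 0.1703 m/d → t_B = 617/0.1703 = 3623 d
Total t = 2448 + 3623 = 6072 d
   = 6072 / 365 = 16.6 yr

16.6 years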